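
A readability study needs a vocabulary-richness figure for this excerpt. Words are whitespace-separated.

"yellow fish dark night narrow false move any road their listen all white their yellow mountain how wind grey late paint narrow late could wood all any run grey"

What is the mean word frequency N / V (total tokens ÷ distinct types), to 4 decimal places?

1.3182

N = 29 tokens, V = 22 types.
Mean frequency = N / V = 29 / 22 = 1.3182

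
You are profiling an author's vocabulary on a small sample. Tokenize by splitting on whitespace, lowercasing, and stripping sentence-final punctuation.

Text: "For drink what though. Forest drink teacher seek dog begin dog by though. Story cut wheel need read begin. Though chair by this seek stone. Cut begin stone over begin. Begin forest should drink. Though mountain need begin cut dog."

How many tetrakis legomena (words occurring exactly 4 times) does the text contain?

Frequencies: begin:6, though:4, drink:3, dog:3, cut:3, forest:2, seek:2, by:2, need:2, stone:2, for:1, what:1, teacher:1, story:1, wheel:1, read:1, chair:1, this:1, over:1, should:1, … (1 more, each freq 1)
Words with frequency 4: though

1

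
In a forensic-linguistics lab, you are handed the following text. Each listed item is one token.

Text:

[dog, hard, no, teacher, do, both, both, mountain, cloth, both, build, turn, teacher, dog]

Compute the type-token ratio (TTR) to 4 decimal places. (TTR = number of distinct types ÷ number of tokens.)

N = 14 tokens, V = 10 types.
TTR = V / N = 10 / 14 = 0.7143

0.7143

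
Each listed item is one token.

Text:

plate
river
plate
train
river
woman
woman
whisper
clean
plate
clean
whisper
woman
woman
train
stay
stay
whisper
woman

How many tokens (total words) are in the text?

19

Tokens: plate, river, plate, train, river, woman, woman, whisper, clean, plate, clean, whisper, woman, woman, train, stay, stay, whisper, woman
N = 19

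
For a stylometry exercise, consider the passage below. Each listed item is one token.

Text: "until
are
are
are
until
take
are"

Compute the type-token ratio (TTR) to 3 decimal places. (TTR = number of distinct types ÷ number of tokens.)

0.429

N = 7 tokens, V = 3 types.
TTR = V / N = 3 / 7 = 0.429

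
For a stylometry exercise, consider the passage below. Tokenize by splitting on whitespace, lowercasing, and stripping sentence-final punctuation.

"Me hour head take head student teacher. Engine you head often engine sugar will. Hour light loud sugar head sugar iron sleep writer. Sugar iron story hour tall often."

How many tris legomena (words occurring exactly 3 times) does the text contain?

1

Frequencies: head:4, sugar:4, hour:3, engine:2, often:2, iron:2, me:1, take:1, student:1, teacher:1, you:1, will:1, light:1, loud:1, sleep:1, writer:1, story:1, tall:1
Words with frequency 3: hour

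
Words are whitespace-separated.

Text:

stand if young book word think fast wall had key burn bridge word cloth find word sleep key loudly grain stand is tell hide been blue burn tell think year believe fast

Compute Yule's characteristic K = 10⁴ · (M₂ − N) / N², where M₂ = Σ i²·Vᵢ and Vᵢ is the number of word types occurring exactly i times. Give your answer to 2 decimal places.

Frequencies: word:3, stand:2, think:2, fast:2, key:2, burn:2, tell:2, if:1, young:1, book:1, wall:1, had:1, bridge:1, cloth:1, find:1, sleep:1, loudly:1, grain:1, is:1, hide:1, … (4 more, each freq 1)
N = 32. Frequency spectrum: V_1=17, V_2=6, V_3=1
M₂ = 1²·17 + 2²·6 + 3²·1 = 50
K = 10000 × (50 − 32) / 32² = 175.78

175.78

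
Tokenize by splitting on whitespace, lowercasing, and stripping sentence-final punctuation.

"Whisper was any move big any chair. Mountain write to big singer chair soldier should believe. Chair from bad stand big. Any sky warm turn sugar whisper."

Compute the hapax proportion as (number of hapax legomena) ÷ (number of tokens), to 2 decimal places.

0.59

Frequencies: any:3, big:3, chair:3, whisper:2, was:1, move:1, mountain:1, write:1, to:1, singer:1, soldier:1, should:1, believe:1, from:1, bad:1, stand:1, sky:1, warm:1, turn:1, sugar:1
Hapax count = 16; token count = 27.
Ratio = 16 / 27 = 0.59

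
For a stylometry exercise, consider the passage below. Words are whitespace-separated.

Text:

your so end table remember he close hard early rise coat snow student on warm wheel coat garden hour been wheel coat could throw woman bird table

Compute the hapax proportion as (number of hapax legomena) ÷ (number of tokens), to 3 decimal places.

0.741

Frequencies: coat:3, table:2, wheel:2, your:1, so:1, end:1, remember:1, he:1, close:1, hard:1, early:1, rise:1, snow:1, student:1, on:1, warm:1, garden:1, hour:1, been:1, could:1, … (3 more, each freq 1)
Hapax count = 20; token count = 27.
Ratio = 20 / 27 = 0.741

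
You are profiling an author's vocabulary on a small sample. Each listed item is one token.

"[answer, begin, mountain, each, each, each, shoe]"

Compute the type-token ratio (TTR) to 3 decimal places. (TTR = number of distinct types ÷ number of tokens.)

0.714

N = 7 tokens, V = 5 types.
TTR = V / N = 5 / 7 = 0.714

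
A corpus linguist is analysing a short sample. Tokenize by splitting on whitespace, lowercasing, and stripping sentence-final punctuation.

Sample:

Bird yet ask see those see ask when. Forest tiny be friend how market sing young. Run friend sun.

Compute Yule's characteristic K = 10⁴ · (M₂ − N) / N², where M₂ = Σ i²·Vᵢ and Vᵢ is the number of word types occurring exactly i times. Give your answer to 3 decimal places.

Frequencies: ask:2, see:2, friend:2, bird:1, yet:1, those:1, when:1, forest:1, tiny:1, be:1, how:1, market:1, sing:1, young:1, run:1, sun:1
N = 19. Frequency spectrum: V_1=13, V_2=3
M₂ = 1²·13 + 2²·3 = 25
K = 10000 × (25 − 19) / 19² = 166.205

166.205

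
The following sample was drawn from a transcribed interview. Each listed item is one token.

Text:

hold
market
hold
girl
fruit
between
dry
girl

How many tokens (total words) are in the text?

8

Tokens: hold, market, hold, girl, fruit, between, dry, girl
N = 8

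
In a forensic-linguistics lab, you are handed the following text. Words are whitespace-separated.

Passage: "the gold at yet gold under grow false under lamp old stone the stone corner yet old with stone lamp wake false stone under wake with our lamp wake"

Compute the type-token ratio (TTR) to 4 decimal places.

N = 29 tokens, V = 14 types.
TTR = V / N = 14 / 29 = 0.4828

0.4828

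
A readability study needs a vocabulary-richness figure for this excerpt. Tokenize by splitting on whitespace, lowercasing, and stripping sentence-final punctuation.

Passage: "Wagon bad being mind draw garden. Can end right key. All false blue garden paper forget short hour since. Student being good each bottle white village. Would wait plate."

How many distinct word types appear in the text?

Distinct types: {all, bad, being, blue, bottle, can, draw, each, end, false, forget, garden, good, hour, key, mind, paper, plate, right, short, since, student, village, wagon, wait, white, would}
V = 27

27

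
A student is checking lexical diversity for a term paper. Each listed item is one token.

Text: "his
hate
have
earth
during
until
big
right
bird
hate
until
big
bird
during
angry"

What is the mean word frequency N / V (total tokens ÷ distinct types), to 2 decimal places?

N = 15 tokens, V = 10 types.
Mean frequency = N / V = 15 / 10 = 1.50

1.50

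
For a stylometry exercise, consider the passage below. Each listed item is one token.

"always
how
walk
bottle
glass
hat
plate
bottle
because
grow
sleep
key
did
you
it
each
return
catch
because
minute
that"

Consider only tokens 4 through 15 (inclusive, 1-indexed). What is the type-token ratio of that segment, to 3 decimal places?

Segment tokens 4–15: bottle, glass, hat, plate, bottle, because, grow, sleep, key, did, you, it
Segment N = 12, segment V = 11.
TTR = 11 / 12 = 0.917

0.917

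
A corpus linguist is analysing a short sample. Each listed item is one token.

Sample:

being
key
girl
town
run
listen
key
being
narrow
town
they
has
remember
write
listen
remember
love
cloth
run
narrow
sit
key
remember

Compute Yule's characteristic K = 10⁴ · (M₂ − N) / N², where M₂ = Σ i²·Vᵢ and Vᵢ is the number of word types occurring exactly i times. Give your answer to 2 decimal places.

415.88

Frequencies: key:3, remember:3, being:2, town:2, run:2, listen:2, narrow:2, girl:1, they:1, has:1, write:1, love:1, cloth:1, sit:1
N = 23. Frequency spectrum: V_1=7, V_2=5, V_3=2
M₂ = 1²·7 + 2²·5 + 3²·2 = 45
K = 10000 × (45 − 23) / 23² = 415.88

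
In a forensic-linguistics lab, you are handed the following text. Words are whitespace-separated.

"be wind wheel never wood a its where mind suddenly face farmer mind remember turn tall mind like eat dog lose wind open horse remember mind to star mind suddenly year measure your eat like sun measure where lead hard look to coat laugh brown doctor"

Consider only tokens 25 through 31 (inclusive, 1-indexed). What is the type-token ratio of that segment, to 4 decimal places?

0.8571

Segment tokens 25–31: remember, mind, to, star, mind, suddenly, year
Segment N = 7, segment V = 6.
TTR = 6 / 7 = 0.8571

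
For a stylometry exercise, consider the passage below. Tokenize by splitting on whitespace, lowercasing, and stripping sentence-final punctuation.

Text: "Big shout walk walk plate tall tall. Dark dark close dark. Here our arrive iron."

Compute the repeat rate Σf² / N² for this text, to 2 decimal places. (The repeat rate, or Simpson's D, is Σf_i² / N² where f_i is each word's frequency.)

Frequencies: dark:3, walk:2, tall:2, big:1, shout:1, plate:1, close:1, here:1, our:1, arrive:1, iron:1
Σf² = 25; N² = 225
Repeat rate = 25 / 225 = 0.11

0.11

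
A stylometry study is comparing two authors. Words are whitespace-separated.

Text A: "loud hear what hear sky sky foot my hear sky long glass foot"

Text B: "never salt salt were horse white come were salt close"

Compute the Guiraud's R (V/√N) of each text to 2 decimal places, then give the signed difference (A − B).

A: V=8, N=13, R=2.22
B: V=7, N=10, R=2.21
Difference = 2.22 − 2.21 = 0.01

0.01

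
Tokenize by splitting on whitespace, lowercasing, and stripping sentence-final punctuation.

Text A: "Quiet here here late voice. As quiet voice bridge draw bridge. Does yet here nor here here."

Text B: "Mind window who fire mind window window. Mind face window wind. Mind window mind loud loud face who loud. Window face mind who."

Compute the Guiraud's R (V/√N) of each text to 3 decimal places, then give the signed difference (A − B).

0.965

A: V=10, N=17, R=2.425
B: V=7, N=23, R=1.460
Difference = 2.425 − 1.460 = 0.965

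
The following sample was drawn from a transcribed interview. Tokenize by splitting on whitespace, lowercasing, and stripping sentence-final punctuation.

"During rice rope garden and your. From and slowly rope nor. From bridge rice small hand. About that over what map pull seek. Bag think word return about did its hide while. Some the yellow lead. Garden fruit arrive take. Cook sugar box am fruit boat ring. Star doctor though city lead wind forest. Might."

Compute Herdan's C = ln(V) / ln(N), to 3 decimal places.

0.961

N = 55, V = 47.
ln(V) = 3.850148, ln(N) = 4.007333
C = 3.850148 / 4.007333 = 0.961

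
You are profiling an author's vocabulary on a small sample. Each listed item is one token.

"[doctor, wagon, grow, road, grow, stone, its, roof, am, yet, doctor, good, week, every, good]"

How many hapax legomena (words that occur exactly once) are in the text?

Frequencies: doctor:2, grow:2, good:2, wagon:1, road:1, stone:1, its:1, roof:1, am:1, yet:1, week:1, every:1
Hapax (freq=1): am, every, its, road, roof, stone, wagon, week, yet

9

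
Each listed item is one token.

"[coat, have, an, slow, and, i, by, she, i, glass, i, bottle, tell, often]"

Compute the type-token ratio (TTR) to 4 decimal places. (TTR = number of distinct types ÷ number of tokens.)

N = 14 tokens, V = 12 types.
TTR = V / N = 12 / 14 = 0.8571

0.8571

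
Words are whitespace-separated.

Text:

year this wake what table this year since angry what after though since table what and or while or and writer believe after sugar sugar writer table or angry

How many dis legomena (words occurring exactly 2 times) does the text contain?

Frequencies: what:3, table:3, or:3, year:2, this:2, since:2, angry:2, after:2, and:2, writer:2, sugar:2, wake:1, though:1, while:1, believe:1
Words with frequency 2: after, and, angry, since, sugar, this, writer, year

8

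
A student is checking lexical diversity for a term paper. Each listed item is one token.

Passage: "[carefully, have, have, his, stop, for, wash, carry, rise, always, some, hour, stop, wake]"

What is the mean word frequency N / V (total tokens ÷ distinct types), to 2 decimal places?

N = 14 tokens, V = 12 types.
Mean frequency = N / V = 14 / 12 = 1.17

1.17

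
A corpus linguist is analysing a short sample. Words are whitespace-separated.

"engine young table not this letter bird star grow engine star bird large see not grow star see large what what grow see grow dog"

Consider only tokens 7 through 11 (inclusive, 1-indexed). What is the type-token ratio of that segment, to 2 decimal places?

0.80

Segment tokens 7–11: bird, star, grow, engine, star
Segment N = 5, segment V = 4.
TTR = 4 / 5 = 0.80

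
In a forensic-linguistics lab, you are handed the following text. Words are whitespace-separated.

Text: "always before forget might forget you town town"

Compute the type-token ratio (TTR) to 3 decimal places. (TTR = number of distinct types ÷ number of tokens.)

N = 8 tokens, V = 6 types.
TTR = V / N = 6 / 8 = 0.750

0.750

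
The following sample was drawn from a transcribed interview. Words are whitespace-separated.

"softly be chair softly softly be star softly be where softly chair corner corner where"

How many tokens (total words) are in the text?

Tokens: softly, be, chair, softly, softly, be, star, softly, be, where, softly, chair, corner, corner, where
N = 15

15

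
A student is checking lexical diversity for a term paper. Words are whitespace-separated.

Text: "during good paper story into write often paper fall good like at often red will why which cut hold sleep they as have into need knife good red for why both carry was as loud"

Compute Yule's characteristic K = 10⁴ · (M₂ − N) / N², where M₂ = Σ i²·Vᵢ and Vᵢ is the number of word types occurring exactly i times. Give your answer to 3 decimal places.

Frequencies: good:3, paper:2, into:2, often:2, red:2, why:2, as:2, during:1, story:1, write:1, fall:1, like:1, at:1, will:1, which:1, cut:1, hold:1, sleep:1, they:1, have:1, … (7 more, each freq 1)
N = 35. Frequency spectrum: V_1=20, V_2=6, V_3=1
M₂ = 1²·20 + 2²·6 + 3²·1 = 53
K = 10000 × (53 − 35) / 35² = 146.939

146.939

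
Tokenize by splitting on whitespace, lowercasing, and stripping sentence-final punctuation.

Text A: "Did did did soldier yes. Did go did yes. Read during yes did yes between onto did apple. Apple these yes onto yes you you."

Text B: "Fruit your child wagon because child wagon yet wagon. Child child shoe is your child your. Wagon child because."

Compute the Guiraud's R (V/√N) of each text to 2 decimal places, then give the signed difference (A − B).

0.36

A: V=11, N=25, R=2.20
B: V=8, N=19, R=1.84
Difference = 2.20 − 1.84 = 0.36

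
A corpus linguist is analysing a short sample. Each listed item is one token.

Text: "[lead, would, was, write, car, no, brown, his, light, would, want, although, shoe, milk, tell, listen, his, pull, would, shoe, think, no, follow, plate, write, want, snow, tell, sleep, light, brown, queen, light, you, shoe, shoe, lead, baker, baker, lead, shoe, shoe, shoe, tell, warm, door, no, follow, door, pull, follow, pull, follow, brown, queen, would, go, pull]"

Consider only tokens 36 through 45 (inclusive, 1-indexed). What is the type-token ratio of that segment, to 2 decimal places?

0.50

Segment tokens 36–45: shoe, lead, baker, baker, lead, shoe, shoe, shoe, tell, warm
Segment N = 10, segment V = 5.
TTR = 5 / 10 = 0.50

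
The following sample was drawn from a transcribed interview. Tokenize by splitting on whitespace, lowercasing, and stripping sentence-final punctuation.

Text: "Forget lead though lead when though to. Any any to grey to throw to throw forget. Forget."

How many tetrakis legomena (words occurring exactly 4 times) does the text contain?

Frequencies: to:4, forget:3, lead:2, though:2, any:2, throw:2, when:1, grey:1
Words with frequency 4: to

1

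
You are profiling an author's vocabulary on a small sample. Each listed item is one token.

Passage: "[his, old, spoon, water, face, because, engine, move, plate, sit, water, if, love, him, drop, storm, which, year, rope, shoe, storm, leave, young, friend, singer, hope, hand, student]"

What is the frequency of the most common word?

Frequencies: water:2, storm:2, his:1, old:1, spoon:1, face:1, because:1, engine:1, move:1, plate:1, sit:1, if:1, love:1, him:1, drop:1, which:1, year:1, rope:1, shoe:1, leave:1, … (6 more, each freq 1)
Most common: 'water' with frequency 2.

2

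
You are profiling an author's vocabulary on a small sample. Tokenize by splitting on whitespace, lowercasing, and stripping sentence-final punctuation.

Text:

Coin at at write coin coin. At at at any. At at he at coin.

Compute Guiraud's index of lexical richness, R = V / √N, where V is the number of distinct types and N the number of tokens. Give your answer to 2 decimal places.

1.29

N = 15, V = 5.
√N = 3.872983
R = 5 / 3.872983 = 1.29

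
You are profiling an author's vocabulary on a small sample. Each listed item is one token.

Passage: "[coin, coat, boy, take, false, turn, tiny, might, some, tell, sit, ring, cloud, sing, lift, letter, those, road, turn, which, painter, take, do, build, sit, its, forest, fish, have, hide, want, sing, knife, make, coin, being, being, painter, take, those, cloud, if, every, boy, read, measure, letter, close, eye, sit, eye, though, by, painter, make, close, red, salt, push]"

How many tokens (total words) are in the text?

Tokens: coin, coat, boy, take, false, turn, tiny, might, some, tell, sit, ring, cloud, sing, lift, letter, those, road, turn, which, painter, take, do, build, sit, its, forest, fish, have, hide, want, sing, knife, make, coin, being, being, painter, take, those, cloud, if, every, boy, read, measure, letter, close, eye, sit, eye, though, by, painter, make, close, red, salt, push
N = 59

59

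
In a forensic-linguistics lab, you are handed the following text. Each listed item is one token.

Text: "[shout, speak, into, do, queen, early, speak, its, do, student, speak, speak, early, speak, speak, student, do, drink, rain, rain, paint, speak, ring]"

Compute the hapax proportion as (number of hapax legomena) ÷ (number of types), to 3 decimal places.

0.583

Frequencies: speak:7, do:3, early:2, student:2, rain:2, shout:1, into:1, queen:1, its:1, drink:1, paint:1, ring:1
Hapax count = 7; type count = 12.
Ratio = 7 / 12 = 0.583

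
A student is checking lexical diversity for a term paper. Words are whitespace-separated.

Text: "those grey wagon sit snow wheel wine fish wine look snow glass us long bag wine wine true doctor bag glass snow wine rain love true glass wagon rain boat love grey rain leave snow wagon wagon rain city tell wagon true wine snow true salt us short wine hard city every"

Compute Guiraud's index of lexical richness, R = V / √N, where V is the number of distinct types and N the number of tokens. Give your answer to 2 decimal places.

N = 52, V = 25.
√N = 7.211103
R = 25 / 7.211103 = 3.47

3.47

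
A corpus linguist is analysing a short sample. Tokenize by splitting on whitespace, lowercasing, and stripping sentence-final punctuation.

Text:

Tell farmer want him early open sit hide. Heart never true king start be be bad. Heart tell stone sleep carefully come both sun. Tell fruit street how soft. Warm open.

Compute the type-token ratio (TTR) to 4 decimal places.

0.8387

N = 31 tokens, V = 26 types.
TTR = V / N = 26 / 31 = 0.8387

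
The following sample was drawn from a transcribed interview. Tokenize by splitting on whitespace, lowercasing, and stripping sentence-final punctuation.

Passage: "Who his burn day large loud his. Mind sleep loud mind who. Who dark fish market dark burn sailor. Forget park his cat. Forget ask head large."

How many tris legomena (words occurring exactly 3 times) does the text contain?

Frequencies: who:3, his:3, burn:2, large:2, loud:2, mind:2, dark:2, forget:2, day:1, sleep:1, fish:1, market:1, sailor:1, park:1, cat:1, ask:1, head:1
Words with frequency 3: his, who

2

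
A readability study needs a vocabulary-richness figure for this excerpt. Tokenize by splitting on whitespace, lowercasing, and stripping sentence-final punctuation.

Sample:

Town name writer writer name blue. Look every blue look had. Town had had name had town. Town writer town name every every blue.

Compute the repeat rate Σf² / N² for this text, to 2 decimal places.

0.15

Frequencies: town:5, name:4, had:4, writer:3, blue:3, every:3, look:2
Σf² = 88; N² = 576
Repeat rate = 88 / 576 = 0.15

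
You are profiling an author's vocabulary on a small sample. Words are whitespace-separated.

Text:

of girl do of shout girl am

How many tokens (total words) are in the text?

7

Tokens: of, girl, do, of, shout, girl, am
N = 7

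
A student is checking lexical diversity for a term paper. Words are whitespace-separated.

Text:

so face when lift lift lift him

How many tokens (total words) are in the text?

Tokens: so, face, when, lift, lift, lift, him
N = 7

7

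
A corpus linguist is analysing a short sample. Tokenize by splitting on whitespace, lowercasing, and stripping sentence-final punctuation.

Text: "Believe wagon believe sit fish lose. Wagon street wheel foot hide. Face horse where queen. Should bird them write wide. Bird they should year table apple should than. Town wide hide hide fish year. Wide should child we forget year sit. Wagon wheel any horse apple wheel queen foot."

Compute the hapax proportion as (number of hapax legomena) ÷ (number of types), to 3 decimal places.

Frequencies: should:4, wagon:3, wheel:3, hide:3, wide:3, year:3, believe:2, sit:2, fish:2, foot:2, horse:2, queen:2, bird:2, apple:2, lose:1, street:1, face:1, where:1, them:1, write:1, … (8 more, each freq 1)
Hapax count = 14; type count = 28.
Ratio = 14 / 28 = 0.500

0.500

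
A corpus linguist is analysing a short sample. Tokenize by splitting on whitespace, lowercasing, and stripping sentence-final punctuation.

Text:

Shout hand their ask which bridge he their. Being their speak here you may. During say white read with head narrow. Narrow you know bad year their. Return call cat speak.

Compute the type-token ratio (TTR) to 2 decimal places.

N = 31 tokens, V = 25 types.
TTR = V / N = 25 / 31 = 0.81

0.81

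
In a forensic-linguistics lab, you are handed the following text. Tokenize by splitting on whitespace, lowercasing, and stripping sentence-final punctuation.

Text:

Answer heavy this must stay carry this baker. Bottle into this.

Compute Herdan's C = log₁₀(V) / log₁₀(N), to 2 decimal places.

N = 11, V = 9.
log₁₀(V) = 0.954243, log₁₀(N) = 1.041393
C = 0.954243 / 1.041393 = 0.92

0.92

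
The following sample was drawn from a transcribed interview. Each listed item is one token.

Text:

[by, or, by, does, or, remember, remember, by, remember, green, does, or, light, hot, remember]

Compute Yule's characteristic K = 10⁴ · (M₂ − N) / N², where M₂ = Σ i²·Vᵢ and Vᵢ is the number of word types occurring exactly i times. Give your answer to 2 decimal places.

1155.56

Frequencies: remember:4, by:3, or:3, does:2, green:1, light:1, hot:1
N = 15. Frequency spectrum: V_1=3, V_2=1, V_3=2, V_4=1
M₂ = 1²·3 + 2²·1 + 3²·2 + 4²·1 = 41
K = 10000 × (41 − 15) / 15² = 1155.56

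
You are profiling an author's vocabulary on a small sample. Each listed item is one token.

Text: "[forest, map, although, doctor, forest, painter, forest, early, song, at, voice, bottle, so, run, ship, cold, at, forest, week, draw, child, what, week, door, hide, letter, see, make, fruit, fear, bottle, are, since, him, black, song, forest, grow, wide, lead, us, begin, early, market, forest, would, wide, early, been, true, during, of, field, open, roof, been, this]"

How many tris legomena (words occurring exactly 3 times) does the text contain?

Frequencies: forest:6, early:3, song:2, at:2, bottle:2, week:2, wide:2, been:2, map:1, although:1, doctor:1, painter:1, voice:1, so:1, run:1, ship:1, cold:1, draw:1, child:1, what:1, … (24 more, each freq 1)
Words with frequency 3: early

1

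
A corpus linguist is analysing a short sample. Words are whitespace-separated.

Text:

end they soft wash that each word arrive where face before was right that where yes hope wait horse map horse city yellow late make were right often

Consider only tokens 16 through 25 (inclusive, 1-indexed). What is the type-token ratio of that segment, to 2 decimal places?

0.90

Segment tokens 16–25: yes, hope, wait, horse, map, horse, city, yellow, late, make
Segment N = 10, segment V = 9.
TTR = 9 / 10 = 0.90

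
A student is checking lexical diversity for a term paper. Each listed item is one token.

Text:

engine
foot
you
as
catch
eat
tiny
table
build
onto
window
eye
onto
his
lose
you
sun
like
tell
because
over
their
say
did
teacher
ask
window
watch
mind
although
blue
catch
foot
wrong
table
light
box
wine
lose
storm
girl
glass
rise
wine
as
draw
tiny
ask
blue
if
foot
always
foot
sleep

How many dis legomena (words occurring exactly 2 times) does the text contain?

Frequencies: foot:4, you:2, as:2, catch:2, tiny:2, table:2, onto:2, window:2, lose:2, ask:2, blue:2, wine:2, engine:1, eat:1, build:1, eye:1, his:1, sun:1, like:1, tell:1, … (20 more, each freq 1)
Words with frequency 2: as, ask, blue, catch, lose, onto, table, tiny, window, wine, you

11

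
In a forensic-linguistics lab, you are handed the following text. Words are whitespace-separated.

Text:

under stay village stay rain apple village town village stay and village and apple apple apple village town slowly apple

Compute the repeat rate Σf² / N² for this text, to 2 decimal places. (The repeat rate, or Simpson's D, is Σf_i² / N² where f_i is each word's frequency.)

0.18

Frequencies: village:5, apple:5, stay:3, town:2, and:2, under:1, rain:1, slowly:1
Σf² = 70; N² = 400
Repeat rate = 70 / 400 = 0.18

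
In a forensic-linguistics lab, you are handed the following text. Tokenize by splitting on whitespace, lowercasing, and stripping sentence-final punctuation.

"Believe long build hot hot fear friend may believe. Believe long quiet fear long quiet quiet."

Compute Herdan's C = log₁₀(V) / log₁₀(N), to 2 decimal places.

N = 16, V = 8.
log₁₀(V) = 0.903090, log₁₀(N) = 1.204120
C = 0.903090 / 1.204120 = 0.75

0.75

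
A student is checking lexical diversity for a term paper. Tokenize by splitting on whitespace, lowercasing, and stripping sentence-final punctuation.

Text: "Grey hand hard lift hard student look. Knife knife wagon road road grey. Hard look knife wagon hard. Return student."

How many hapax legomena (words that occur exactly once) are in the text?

3

Frequencies: hard:4, knife:3, grey:2, student:2, look:2, wagon:2, road:2, hand:1, lift:1, return:1
Hapax (freq=1): hand, lift, return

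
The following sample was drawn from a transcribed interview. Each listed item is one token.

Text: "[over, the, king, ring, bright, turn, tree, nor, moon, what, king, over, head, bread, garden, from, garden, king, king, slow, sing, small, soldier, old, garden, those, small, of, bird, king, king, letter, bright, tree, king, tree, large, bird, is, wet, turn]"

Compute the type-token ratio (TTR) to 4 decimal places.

N = 41 tokens, V = 26 types.
TTR = V / N = 26 / 41 = 0.6341

0.6341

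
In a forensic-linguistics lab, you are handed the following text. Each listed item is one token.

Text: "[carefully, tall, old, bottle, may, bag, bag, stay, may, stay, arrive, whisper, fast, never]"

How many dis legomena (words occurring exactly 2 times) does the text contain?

3

Frequencies: may:2, bag:2, stay:2, carefully:1, tall:1, old:1, bottle:1, arrive:1, whisper:1, fast:1, never:1
Words with frequency 2: bag, may, stay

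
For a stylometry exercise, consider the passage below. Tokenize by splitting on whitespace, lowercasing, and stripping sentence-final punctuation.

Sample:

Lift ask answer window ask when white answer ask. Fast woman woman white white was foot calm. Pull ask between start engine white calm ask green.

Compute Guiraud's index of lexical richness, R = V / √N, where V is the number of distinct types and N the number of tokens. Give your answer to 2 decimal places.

N = 26, V = 16.
√N = 5.099020
R = 16 / 5.099020 = 3.14

3.14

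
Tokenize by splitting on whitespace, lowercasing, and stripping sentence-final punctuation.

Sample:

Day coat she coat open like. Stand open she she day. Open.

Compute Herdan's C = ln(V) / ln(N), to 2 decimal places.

0.72

N = 12, V = 6.
ln(V) = 1.791759, ln(N) = 2.484907
C = 1.791759 / 2.484907 = 0.72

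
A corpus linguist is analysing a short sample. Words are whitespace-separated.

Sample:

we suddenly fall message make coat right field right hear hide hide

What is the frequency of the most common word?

2

Frequencies: right:2, hide:2, we:1, suddenly:1, fall:1, message:1, make:1, coat:1, field:1, hear:1
Most common: 'right' with frequency 2.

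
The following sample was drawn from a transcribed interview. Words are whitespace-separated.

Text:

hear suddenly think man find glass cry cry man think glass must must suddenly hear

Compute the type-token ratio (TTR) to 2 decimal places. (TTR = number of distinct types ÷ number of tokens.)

N = 15 tokens, V = 8 types.
TTR = V / N = 8 / 15 = 0.53

0.53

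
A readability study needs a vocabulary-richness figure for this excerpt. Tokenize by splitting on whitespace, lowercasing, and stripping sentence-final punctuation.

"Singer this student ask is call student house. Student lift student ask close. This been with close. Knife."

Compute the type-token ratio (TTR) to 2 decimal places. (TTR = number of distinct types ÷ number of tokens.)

0.67

N = 18 tokens, V = 12 types.
TTR = V / N = 12 / 18 = 0.67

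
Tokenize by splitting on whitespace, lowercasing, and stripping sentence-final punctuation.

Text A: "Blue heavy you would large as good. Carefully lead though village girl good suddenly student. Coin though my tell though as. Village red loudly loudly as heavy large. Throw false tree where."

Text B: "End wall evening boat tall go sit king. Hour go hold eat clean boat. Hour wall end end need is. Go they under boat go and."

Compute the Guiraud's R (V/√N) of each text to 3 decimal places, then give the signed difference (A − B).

A: V=23, N=32, R=4.066
B: V=17, N=26, R=3.334
Difference = 4.066 − 3.334 = 0.732

0.732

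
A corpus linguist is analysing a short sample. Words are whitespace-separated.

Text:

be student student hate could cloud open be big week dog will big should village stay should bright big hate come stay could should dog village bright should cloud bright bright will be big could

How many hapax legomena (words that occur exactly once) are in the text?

3

Frequencies: big:4, should:4, bright:4, be:3, could:3, student:2, hate:2, cloud:2, dog:2, will:2, village:2, stay:2, open:1, week:1, come:1
Hapax (freq=1): come, open, week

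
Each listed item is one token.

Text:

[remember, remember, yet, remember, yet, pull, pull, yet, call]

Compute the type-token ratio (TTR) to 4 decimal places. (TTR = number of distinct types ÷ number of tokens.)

0.4444

N = 9 tokens, V = 4 types.
TTR = V / N = 4 / 9 = 0.4444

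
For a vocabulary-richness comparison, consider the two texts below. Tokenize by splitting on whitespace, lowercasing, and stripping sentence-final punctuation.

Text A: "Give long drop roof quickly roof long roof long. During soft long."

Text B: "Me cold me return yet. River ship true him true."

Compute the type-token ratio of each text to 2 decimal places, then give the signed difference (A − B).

TTR(A) = 7/12 = 0.58
TTR(B) = 8/10 = 0.80
Difference = 0.58 − 0.80 = -0.22

-0.22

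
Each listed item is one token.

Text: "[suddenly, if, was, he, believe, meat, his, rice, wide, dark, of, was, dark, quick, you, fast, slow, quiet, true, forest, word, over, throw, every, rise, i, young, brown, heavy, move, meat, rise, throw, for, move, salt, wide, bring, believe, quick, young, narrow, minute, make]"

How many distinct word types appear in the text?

34

Distinct types: {believe, bring, brown, dark, every, fast, for, forest, he, heavy, his, i, if, make, meat, minute, move, narrow, of, over, quick, quiet, rice, rise, salt, slow, suddenly, throw, true, was, wide, word, you, young}
V = 34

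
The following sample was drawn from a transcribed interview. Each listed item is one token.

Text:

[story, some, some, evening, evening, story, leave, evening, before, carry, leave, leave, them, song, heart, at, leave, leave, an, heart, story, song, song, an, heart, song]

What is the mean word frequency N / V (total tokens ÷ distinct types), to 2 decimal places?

2.36

N = 26 tokens, V = 11 types.
Mean frequency = N / V = 26 / 11 = 2.36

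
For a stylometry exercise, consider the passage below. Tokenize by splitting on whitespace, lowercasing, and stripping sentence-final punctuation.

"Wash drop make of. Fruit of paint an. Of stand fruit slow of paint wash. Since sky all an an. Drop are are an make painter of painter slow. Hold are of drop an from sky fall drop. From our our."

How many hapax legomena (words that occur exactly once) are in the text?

5

Frequencies: of:6, an:5, drop:4, are:3, wash:2, make:2, fruit:2, paint:2, slow:2, sky:2, painter:2, from:2, our:2, stand:1, since:1, all:1, hold:1, fall:1
Hapax (freq=1): all, fall, hold, since, stand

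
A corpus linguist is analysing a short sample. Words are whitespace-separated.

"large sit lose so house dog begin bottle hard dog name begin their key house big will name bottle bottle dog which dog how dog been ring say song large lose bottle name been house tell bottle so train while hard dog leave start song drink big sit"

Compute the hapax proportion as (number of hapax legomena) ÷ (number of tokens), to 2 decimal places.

Frequencies: dog:6, bottle:5, house:3, name:3, large:2, sit:2, lose:2, so:2, begin:2, hard:2, big:2, been:2, song:2, their:1, key:1, will:1, which:1, how:1, ring:1, say:1, … (6 more, each freq 1)
Hapax count = 13; token count = 48.
Ratio = 13 / 48 = 0.27

0.27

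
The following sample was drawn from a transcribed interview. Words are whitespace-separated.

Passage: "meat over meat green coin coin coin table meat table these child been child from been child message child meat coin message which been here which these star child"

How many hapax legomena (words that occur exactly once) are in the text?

5

Frequencies: child:5, meat:4, coin:4, been:3, table:2, these:2, message:2, which:2, over:1, green:1, from:1, here:1, star:1
Hapax (freq=1): from, green, here, over, star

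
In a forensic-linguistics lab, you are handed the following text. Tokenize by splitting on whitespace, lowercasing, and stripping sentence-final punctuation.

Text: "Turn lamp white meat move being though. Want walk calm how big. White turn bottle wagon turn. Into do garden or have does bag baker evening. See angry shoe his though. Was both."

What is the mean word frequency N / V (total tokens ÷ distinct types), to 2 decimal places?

N = 33 tokens, V = 29 types.
Mean frequency = N / V = 33 / 29 = 1.14

1.14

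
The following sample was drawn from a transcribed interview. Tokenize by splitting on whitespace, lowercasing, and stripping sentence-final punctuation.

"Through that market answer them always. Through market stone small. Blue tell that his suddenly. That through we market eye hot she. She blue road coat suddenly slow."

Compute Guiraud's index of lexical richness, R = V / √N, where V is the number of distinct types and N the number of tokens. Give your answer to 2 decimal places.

N = 28, V = 19.
√N = 5.291503
R = 19 / 5.291503 = 3.59

3.59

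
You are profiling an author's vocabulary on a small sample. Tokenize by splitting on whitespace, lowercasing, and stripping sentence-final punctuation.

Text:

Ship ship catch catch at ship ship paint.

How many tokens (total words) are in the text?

Tokens: ship, ship, catch, catch, at, ship, ship, paint
N = 8

8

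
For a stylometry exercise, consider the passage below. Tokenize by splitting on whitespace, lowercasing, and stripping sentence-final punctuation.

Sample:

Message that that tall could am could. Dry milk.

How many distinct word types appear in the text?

7

Distinct types: {am, could, dry, message, milk, tall, that}
V = 7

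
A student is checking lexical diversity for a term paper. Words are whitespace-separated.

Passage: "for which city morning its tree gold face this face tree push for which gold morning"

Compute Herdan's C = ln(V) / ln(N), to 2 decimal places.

N = 16, V = 10.
ln(V) = 2.302585, ln(N) = 2.772589
C = 2.302585 / 2.772589 = 0.83

0.83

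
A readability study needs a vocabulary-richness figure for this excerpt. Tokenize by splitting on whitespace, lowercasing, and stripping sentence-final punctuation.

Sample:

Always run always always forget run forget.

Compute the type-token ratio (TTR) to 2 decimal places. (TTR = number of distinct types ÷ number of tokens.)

0.43

N = 7 tokens, V = 3 types.
TTR = V / N = 3 / 7 = 0.43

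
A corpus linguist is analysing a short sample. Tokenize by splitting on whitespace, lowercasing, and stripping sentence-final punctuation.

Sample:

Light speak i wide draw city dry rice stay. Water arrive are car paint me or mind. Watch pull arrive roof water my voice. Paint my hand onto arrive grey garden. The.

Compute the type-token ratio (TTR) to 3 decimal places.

N = 32 tokens, V = 27 types.
TTR = V / N = 27 / 32 = 0.844

0.844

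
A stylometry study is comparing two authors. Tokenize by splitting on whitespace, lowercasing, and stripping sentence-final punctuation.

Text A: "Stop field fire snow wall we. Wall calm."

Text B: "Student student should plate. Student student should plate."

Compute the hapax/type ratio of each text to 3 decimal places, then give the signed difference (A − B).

0.857

A: hapax=6, V=7, ratio=0.857
B: hapax=0, V=3, ratio=0.000
Difference = 0.857 − 0.000 = 0.857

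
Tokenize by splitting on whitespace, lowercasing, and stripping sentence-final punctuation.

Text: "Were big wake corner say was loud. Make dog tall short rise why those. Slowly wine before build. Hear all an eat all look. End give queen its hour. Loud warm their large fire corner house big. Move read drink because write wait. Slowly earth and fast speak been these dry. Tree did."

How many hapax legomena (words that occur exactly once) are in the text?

Frequencies: big:2, corner:2, loud:2, slowly:2, all:2, were:1, wake:1, say:1, was:1, make:1, dog:1, tall:1, short:1, rise:1, why:1, those:1, wine:1, before:1, build:1, hear:1, … (28 more, each freq 1)
Hapax (freq=1): an, and, because, been, before, build, did, dog, drink, dry, earth, eat, end, fast, fire, give, hear, hour, house, its, large, look, make, move, queen, read, rise, say, short, speak, tall, their, these, those, tree, wait, wake, warm, was, were, why, wine, write

43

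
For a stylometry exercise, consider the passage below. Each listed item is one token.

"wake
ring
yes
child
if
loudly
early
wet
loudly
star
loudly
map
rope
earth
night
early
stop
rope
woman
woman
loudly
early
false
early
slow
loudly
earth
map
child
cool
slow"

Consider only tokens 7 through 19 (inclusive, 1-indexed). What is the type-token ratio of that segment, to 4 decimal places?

Segment tokens 7–19: early, wet, loudly, star, loudly, map, rope, earth, night, early, stop, rope, woman
Segment N = 13, segment V = 10.
TTR = 10 / 13 = 0.7692

0.7692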